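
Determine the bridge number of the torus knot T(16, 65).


The bridge number of T(p,q) is min(p,q).
min(16, 65) = 16

16


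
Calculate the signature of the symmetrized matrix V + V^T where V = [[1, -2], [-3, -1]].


Step 1: V + V^T = [[2, -5], [-5, -2]]
Step 2: trace = 0, det = -29
Step 3: Discriminant = 0^2 - 4*(-29) = 116
Step 4: Eigenvalues: 5.38516, -5.38516
Step 5: Signature = (# positive eigenvalues) - (# negative eigenvalues) = 0

0


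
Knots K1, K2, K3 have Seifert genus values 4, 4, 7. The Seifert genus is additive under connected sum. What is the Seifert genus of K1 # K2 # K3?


The Seifert genus is additive under connected sum.
Seifert genus(K1 # K2 # K3) = (4) + (4) + (7)
= 15

15


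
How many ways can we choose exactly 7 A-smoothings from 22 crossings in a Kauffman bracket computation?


We choose which 7 of 22 crossings get A-smoothings.
C(22, 7) = 22! / (7! * 15!)
= 170544

170544


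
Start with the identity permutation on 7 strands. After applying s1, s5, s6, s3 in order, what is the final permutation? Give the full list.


Starting with identity [1, 2, 3, 4, 5, 6, 7].
Apply generators in sequence:
  After s1: [2, 1, 3, 4, 5, 6, 7]
  After s5: [2, 1, 3, 4, 6, 5, 7]
  After s6: [2, 1, 3, 4, 6, 7, 5]
  After s3: [2, 1, 4, 3, 6, 7, 5]
Final permutation: [2, 1, 4, 3, 6, 7, 5]

[2, 1, 4, 3, 6, 7, 5]


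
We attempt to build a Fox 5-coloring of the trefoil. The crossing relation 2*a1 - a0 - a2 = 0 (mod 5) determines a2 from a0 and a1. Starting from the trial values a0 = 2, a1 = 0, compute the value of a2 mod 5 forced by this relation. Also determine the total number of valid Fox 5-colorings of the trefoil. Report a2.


Step 1: Apply the given crossing relation 2*a1 - a0 - a2 = 0 (mod 5).
  a2 = 2*a1 - a0 mod 5
  a2 = 2*0 - 2 mod 5
  a2 = 0 - 2 mod 5
  a2 = -2 mod 5 = 3
Step 2: The trefoil has determinant 3.
  Number of Fox p-colorings (p prime) is p^2 if p = 3, else p.
  Since 5 does not divide 3, only trivial (constant) colorings exist.
  (So the trial a0 = 2, a1 = 0 with a0 != a1 does NOT extend to a valid coloring of the whole trefoil: the other two crossing relations require 3*(a1 - a0) = 0 (mod 5), which fails.)
  Total colorings = 5
Step 3: a2 = 3, total Fox 5-colorings = 5

3


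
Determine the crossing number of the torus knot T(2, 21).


For a torus knot T(p, q) with gcd(p,q)=1,
the crossing number is min(p*(q-1), q*(p-1)).
p*(q-1) = 2*20 = 40
q*(p-1) = 21*1 = 21
min(40, 21) = 21

21


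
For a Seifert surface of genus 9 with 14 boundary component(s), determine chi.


chi = 2 - 2g - b
= 2 - 2*9 - 14
= 2 - 18 - 14 = -30

-30


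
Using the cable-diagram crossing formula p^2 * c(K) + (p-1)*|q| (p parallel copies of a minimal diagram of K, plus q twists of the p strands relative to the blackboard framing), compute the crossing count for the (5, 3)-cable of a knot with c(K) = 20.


Step 1: Each of the c(K) crossings of the companion diagram becomes p*p = p^2 crossings among the p parallel strands, and each of the |q| twists s_1 s_2 ... s_(p-1) adds (p-1) crossings.
  Crossings = p^2 * c(K) + (p-1)*|q|
Step 2: = 5^2 * 20 + (5-1)*3
Step 3: = 25*20 + 4*3
Step 4: = 500 + 12 = 512

512


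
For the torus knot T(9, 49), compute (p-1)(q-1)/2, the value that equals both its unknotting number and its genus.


For a torus knot T(p,q), both the unknotting number and genus equal (p-1)(q-1)/2.
= (9-1)(49-1)/2
= 8*48/2
= 384/2 = 192

192


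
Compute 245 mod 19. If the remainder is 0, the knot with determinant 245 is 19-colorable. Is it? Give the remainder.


Step 1: A knot is p-colorable if and only if p divides its determinant.
Step 2: Compute 245 mod 19.
245 = 12 * 19 + 17
Step 3: 245 mod 19 = 17
Step 4: The knot is 19-colorable: no

17


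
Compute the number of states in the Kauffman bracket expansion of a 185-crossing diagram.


Each crossing contributes 2 choices (A-smoothing or B-smoothing).
Total states = 2^185 = 49039857307708443467467104868809893875799651909875269632

49039857307708443467467104868809893875799651909875269632


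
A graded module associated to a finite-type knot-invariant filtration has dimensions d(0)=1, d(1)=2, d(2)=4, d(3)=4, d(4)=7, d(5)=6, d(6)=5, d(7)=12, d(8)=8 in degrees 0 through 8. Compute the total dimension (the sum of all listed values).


Total dimension = d(0) + d(1) + ... + d(8)
= 1 + 2 + 4 + 4 + 7 + 6 + 5 + 12 + 8
= 49

49


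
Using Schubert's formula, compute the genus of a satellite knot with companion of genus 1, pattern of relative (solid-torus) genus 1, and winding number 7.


Schubert: g(satellite) = g_rel(pattern) + |winding| * g(companion),
where g_rel(pattern) is the genus of the pattern relative to the solid torus.
= 1 + 7 * 1
= 1 + 7 = 8

8


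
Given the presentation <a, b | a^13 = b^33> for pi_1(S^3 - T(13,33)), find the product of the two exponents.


The relation is a^13 = b^33.
Product of exponents = 13 * 33
= 429

429


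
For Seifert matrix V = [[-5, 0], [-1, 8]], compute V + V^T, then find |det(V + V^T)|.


Step 1: Form V + V^T where V = [[-5, 0], [-1, 8]]
  V^T = [[-5, -1], [0, 8]]
  V + V^T = [[-10, -1], [-1, 16]]
Step 2: det(V + V^T) = (-10)*16 - (-1)*(-1)
  = -160 - 1 = -161
Step 3: Knot determinant = |det(V + V^T)| = |-161| = 161

161


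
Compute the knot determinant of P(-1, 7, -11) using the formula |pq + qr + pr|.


Step 1: Compute pq + qr + pr.
pq = (-1)*7 = -7
qr = 7*(-11) = -77
pr = (-1)*(-11) = 11
pq + qr + pr = -7 + (-77) + 11 = -73
Step 2: Take absolute value.
det(P(-1,7,-11)) = |-73| = 73

73


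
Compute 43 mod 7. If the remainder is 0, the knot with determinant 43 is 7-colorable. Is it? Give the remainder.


Step 1: A knot is p-colorable if and only if p divides its determinant.
Step 2: Compute 43 mod 7.
43 = 6 * 7 + 1
Step 3: 43 mod 7 = 1
Step 4: The knot is 7-colorable: no

1


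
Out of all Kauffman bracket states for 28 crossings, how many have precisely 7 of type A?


We choose which 7 of 28 crossings get A-smoothings.
C(28, 7) = 28! / (7! * 21!)
= 1184040

1184040


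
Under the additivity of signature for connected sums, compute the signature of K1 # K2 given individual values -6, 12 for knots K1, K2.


The signature is additive under connected sum.
signature(K1 # K2) = (-6) + (12)
= 6

6


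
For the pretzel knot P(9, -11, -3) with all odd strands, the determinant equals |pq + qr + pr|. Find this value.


Step 1: Compute pq + qr + pr.
pq = 9*(-11) = -99
qr = (-11)*(-3) = 33
pr = 9*(-3) = -27
pq + qr + pr = -99 + 33 + (-27) = -93
Step 2: Take absolute value.
det(P(9,-11,-3)) = |-93| = 93

93


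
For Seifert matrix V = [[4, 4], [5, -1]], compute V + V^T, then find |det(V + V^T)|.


Step 1: Form V + V^T where V = [[4, 4], [5, -1]]
  V^T = [[4, 5], [4, -1]]
  V + V^T = [[8, 9], [9, -2]]
Step 2: det(V + V^T) = 8*(-2) - 9*9
  = -16 - 81 = -97
Step 3: Knot determinant = |det(V + V^T)| = |-97| = 97

97


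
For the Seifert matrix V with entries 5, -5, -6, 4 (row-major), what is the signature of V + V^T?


Step 1: V + V^T = [[10, -11], [-11, 8]]
Step 2: trace = 18, det = -41
Step 3: Discriminant = 18^2 - 4*(-41) = 488
Step 4: Eigenvalues: 20.0454, -2.04536
Step 5: Signature = (# positive eigenvalues) - (# negative eigenvalues) = 0

0


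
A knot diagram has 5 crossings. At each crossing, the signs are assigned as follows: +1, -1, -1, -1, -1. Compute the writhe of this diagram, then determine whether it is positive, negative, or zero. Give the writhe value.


Step 1: Count positive crossings (+1).
Positive crossings: 1
Step 2: Count negative crossings (-1).
Negative crossings: 4
Step 3: Writhe = (positive) - (negative)
w = 1 - 4 = -3
Step 4: |w| = 3, and w is negative

-3


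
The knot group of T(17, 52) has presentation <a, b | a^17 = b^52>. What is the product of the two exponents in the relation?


The relation is a^17 = b^52.
Product of exponents = 17 * 52
= 884

884


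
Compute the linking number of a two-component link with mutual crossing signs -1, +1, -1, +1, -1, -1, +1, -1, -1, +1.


Step 1: Count positive crossings: 4
Step 2: Count negative crossings: 6
Step 3: Sum of signs = 4 - 6 = -2
Step 4: Linking number = sum/2 = -2/2 = -1

-1


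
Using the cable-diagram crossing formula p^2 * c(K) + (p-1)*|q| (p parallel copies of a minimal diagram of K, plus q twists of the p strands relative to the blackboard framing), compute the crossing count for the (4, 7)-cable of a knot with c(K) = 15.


Step 1: Each of the c(K) crossings of the companion diagram becomes p*p = p^2 crossings among the p parallel strands, and each of the |q| twists s_1 s_2 ... s_(p-1) adds (p-1) crossings.
  Crossings = p^2 * c(K) + (p-1)*|q|
Step 2: = 4^2 * 15 + (4-1)*7
Step 3: = 16*15 + 3*7
Step 4: = 240 + 21 = 261

261


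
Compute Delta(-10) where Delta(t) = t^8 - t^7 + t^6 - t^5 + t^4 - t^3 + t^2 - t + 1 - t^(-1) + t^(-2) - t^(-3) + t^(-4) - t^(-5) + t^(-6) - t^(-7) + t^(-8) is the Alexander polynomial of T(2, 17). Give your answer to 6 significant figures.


Substituting t = -10 into Delta(t) = t^8 - t^7 + t^6 - t^5 + t^4 - t^3 + t^2 - t + 1 - t^(-1) + t^(-2) - t^(-3) + t^(-4) - t^(-5) + t^(-6) - t^(-7) + t^(-8):
Term values: (100000000) + (10000000) + (1000000) + (100000) + (10000) + (1000) + (100) + (10) + (1) + (0.1) + (0.01) + (0.001) + (0.0001) + (1e-05) + (1e-06) + (1e-07) + (1e-08)
Sum = 111111111.1
Rounded to 6 significant figures: 1.11111e+08

1.11111e+08


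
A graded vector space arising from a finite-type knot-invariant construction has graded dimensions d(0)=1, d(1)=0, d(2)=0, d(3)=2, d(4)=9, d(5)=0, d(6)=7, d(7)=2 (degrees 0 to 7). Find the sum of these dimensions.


Total dimension = d(0) + d(1) + ... + d(7)
= 1 + 0 + 0 + 2 + 9 + 0 + 7 + 2
= 21

21


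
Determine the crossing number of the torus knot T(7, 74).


For a torus knot T(p, q) with gcd(p,q)=1,
the crossing number is min(p*(q-1), q*(p-1)).
p*(q-1) = 7*73 = 511
q*(p-1) = 74*6 = 444
min(511, 444) = 444

444


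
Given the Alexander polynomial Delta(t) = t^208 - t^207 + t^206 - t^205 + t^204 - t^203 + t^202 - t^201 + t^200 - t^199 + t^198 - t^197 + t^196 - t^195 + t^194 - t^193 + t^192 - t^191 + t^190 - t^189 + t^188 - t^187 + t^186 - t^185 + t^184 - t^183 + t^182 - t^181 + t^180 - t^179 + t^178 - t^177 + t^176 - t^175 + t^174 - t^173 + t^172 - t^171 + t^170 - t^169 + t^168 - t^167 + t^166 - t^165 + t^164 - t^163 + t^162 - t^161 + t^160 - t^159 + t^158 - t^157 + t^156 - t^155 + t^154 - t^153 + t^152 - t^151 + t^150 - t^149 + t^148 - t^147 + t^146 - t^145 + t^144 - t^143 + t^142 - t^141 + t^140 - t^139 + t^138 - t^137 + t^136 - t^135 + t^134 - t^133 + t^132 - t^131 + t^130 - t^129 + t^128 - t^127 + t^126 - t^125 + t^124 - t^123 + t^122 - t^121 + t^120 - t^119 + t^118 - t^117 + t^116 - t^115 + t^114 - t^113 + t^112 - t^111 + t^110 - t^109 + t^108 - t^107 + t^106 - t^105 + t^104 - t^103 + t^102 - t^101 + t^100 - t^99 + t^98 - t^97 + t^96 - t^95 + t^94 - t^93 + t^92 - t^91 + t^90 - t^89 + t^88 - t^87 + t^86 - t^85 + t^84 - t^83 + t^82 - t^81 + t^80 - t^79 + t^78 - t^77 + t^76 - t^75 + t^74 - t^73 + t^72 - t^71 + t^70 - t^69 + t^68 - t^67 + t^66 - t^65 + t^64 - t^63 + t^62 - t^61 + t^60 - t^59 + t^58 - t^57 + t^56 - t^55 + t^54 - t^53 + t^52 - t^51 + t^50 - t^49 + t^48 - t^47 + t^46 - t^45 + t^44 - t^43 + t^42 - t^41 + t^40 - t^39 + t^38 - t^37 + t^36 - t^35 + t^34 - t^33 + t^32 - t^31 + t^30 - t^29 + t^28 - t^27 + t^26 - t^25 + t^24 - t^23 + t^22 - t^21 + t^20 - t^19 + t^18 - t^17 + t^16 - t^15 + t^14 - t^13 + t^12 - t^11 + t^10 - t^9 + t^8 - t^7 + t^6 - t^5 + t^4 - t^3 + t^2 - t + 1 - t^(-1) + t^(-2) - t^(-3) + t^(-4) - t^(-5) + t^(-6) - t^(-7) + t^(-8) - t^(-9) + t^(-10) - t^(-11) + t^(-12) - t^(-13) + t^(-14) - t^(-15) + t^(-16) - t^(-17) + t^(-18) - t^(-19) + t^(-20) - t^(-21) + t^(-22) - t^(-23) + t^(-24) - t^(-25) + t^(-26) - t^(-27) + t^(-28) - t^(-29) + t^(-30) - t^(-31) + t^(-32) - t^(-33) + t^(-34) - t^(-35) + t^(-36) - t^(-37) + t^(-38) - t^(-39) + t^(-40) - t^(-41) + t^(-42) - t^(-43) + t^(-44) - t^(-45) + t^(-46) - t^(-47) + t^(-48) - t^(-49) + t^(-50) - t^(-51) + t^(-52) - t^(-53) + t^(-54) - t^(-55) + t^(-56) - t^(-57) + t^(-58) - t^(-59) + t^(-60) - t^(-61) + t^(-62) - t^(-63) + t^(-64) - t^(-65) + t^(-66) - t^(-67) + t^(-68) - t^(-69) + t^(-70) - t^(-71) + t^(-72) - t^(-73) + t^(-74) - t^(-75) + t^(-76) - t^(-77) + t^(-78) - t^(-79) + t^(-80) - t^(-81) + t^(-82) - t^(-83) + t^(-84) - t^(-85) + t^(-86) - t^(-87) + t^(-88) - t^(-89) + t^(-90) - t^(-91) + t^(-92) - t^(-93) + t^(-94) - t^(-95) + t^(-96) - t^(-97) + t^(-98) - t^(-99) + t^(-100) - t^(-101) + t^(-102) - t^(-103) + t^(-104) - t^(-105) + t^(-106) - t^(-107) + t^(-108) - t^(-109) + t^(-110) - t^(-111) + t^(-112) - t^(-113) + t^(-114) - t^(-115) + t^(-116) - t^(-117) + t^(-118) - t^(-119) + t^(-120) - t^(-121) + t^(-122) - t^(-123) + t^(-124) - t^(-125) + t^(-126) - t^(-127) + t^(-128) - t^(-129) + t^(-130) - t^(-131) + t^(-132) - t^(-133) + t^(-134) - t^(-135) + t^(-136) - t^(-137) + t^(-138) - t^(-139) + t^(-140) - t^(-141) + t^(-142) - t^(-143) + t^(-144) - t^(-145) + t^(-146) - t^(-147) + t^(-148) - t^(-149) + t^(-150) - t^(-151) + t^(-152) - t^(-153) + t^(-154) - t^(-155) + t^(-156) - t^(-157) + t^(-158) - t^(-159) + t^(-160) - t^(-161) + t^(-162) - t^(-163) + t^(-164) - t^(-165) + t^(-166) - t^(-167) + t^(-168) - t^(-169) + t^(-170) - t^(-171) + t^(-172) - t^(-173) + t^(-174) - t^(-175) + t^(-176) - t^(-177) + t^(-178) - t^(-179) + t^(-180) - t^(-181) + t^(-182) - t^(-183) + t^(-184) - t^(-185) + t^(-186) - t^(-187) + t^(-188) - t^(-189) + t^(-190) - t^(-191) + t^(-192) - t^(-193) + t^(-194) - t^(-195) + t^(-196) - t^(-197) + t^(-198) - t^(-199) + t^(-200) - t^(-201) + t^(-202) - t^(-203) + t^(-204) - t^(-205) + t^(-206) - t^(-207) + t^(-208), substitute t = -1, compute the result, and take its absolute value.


Step 1: The polynomial has 417 terms with alternating signs, exponents from 208 down to -208.
Step 2: Substitute t = -1. The i-th term has coefficient (-1)^i and exponent (m-i),
  so its value is (-1)^i * (-1)^(m-i) = (-1)^m = 1 for every i.
Step 3: All 417 terms equal 1, so Delta(-1) = 417 * (1) = 417
Step 4: |Delta(-1)| = 417

417


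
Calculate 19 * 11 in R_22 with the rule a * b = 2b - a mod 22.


19 * 11 = 2*11 - 19 mod 22
= 22 - 19 mod 22
= 3 mod 22 = 3

3


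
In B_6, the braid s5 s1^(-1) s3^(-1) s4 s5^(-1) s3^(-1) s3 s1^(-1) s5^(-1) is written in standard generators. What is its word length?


The word length counts the number of generators (including inverses).
Listing each generator: s5, s1^(-1), s3^(-1), s4, s5^(-1), s3^(-1), s3, s1^(-1), s5^(-1)
There are 9 generators in this braid word.

9


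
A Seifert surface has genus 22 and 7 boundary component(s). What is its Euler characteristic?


chi = 2 - 2g - b
= 2 - 2*22 - 7
= 2 - 44 - 7 = -49

-49


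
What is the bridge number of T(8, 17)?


The bridge number of T(p,q) is min(p,q).
min(8, 17) = 8

8


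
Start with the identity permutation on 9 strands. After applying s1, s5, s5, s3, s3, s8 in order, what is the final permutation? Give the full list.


Starting with identity [1, 2, 3, 4, 5, 6, 7, 8, 9].
Apply generators in sequence:
  After s1: [2, 1, 3, 4, 5, 6, 7, 8, 9]
  After s5: [2, 1, 3, 4, 6, 5, 7, 8, 9]
  After s5: [2, 1, 3, 4, 5, 6, 7, 8, 9]
  After s3: [2, 1, 4, 3, 5, 6, 7, 8, 9]
  After s3: [2, 1, 3, 4, 5, 6, 7, 8, 9]
  After s8: [2, 1, 3, 4, 5, 6, 7, 9, 8]
Final permutation: [2, 1, 3, 4, 5, 6, 7, 9, 8]

[2, 1, 3, 4, 5, 6, 7, 9, 8]


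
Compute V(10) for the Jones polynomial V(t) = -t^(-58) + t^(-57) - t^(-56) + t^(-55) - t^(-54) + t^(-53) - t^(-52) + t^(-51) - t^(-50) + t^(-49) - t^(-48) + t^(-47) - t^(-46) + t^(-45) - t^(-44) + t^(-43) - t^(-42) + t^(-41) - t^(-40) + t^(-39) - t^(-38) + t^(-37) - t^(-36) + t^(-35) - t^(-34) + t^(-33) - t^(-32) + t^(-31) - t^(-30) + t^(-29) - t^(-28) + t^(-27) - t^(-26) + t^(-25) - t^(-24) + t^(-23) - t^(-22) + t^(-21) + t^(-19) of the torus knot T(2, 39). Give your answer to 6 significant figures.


Substituting t = 10 into V(t) = -t^(-58) + t^(-57) - t^(-56) + t^(-55) - t^(-54) + t^(-53) - t^(-52) + t^(-51) - t^(-50) + t^(-49) - t^(-48) + t^(-47) - t^(-46) + t^(-45) - t^(-44) + t^(-43) - t^(-42) + t^(-41) - t^(-40) + t^(-39) - t^(-38) + t^(-37) - t^(-36) + t^(-35) - t^(-34) + t^(-33) - t^(-32) + t^(-31) - t^(-30) + t^(-29) - t^(-28) + t^(-27) - t^(-26) + t^(-25) - t^(-24) + t^(-23) - t^(-22) + t^(-21) + t^(-19):
  (-)t^(-58) = -1e-58
  (+)t^(-57) = 1e-57
  (-)t^(-56) = -1e-56
  (+)t^(-55) = 1e-55
  (-)t^(-54) = -1e-54
  (+)t^(-53) = 1e-53
  (-)t^(-52) = -1e-52
  (+)t^(-51) = 1e-51
  (-)t^(-50) = -1e-50
  (+)t^(-49) = 1e-49
  (-)t^(-48) = -1e-48
  (+)t^(-47) = 1e-47
  (-)t^(-46) = -1e-46
  (+)t^(-45) = 1e-45
  (-)t^(-44) = -1e-44
  (+)t^(-43) = 1e-43
  (-)t^(-42) = -1e-42
  (+)t^(-41) = 1e-41
  (-)t^(-40) = -1e-40
  (+)t^(-39) = 1e-39
  (-)t^(-38) = -1e-38
  (+)t^(-37) = 1e-37
  (-)t^(-36) = -1e-36
  (+)t^(-35) = 1e-35
  (-)t^(-34) = -1e-34
  (+)t^(-33) = 1e-33
  (-)t^(-32) = -1e-32
  (+)t^(-31) = 1e-31
  (-)t^(-30) = -1e-30
  (+)t^(-29) = 1e-29
  (-)t^(-28) = -1e-28
  (+)t^(-27) = 1e-27
  (-)t^(-26) = -1e-26
  (+)t^(-25) = 1e-25
  (-)t^(-24) = -1e-24
  (+)t^(-23) = 1e-23
  (-)t^(-22) = -1e-22
  (+)t^(-21) = 1e-21
  (+)t^(-19) = 1e-19
Sum = (-1e-58) + (1e-57) + (-1e-56) + (1e-55) + (-1e-54) + (1e-53) + (-1e-52) + (1e-51) + (-1e-50) + (1e-49) + (-1e-48) + (1e-47) + (-1e-46) + (1e-45) + (-1e-44) + (1e-43) + (-1e-42) + (1e-41) + (-1e-40) + (1e-39) + (-1e-38) + (1e-37) + (-1e-36) + (1e-35) + (-1e-34) + (1e-33) + (-1e-32) + (1e-31) + (-1e-30) + (1e-29) + (-1e-28) + (1e-27) + (-1e-26) + (1e-25) + (-1e-24) + (1e-23) + (-1e-22) + (1e-21) + (1e-19)
= 1.009090909e-19
Rounded to 6 significant figures: 1.00909e-19

1.00909e-19


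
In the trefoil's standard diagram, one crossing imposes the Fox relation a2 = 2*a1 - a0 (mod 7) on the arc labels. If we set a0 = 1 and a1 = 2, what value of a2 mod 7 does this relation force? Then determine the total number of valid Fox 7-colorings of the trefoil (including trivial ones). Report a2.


Step 1: Apply the given crossing relation 2*a1 - a0 - a2 = 0 (mod 7).
  a2 = 2*a1 - a0 mod 7
  a2 = 2*2 - 1 mod 7
  a2 = 4 - 1 mod 7
  a2 = 3 mod 7 = 3
Step 2: The trefoil has determinant 3.
  Number of Fox p-colorings (p prime) is p^2 if p = 3, else p.
  Since 7 does not divide 3, only trivial (constant) colorings exist.
  (So the trial a0 = 1, a1 = 2 with a0 != a1 does NOT extend to a valid coloring of the whole trefoil: the other two crossing relations require 3*(a1 - a0) = 0 (mod 7), which fails.)
  Total colorings = 7
Step 3: a2 = 3, total Fox 7-colorings = 7

3


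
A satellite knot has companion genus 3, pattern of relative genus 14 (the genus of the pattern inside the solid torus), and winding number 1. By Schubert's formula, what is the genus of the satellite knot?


Schubert: g(satellite) = g_rel(pattern) + |winding| * g(companion),
where g_rel(pattern) is the genus of the pattern relative to the solid torus.
= 14 + 1 * 3
= 14 + 3 = 17

17


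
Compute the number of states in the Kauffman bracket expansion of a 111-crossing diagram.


Each crossing contributes 2 choices (A-smoothing or B-smoothing).
Total states = 2^111 = 2596148429267413814265248164610048

2596148429267413814265248164610048


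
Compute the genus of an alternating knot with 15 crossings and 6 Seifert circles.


For alternating knots, g = (c - s + 1)/2.
= (15 - 6 + 1)/2
= 10/2 = 5

5


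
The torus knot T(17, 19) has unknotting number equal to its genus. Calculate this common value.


For a torus knot T(p,q), both the unknotting number and genus equal (p-1)(q-1)/2.
= (17-1)(19-1)/2
= 16*18/2
= 288/2 = 144

144


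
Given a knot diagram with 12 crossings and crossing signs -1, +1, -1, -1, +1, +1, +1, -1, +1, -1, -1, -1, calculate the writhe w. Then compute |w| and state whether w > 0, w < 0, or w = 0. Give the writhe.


Step 1: Count positive crossings (+1).
Positive crossings: 5
Step 2: Count negative crossings (-1).
Negative crossings: 7
Step 3: Writhe = (positive) - (negative)
w = 5 - 7 = -2
Step 4: |w| = 2, and w is negative

-2


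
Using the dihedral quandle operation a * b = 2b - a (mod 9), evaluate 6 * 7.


6 * 7 = 2*7 - 6 mod 9
= 14 - 6 mod 9
= 8 mod 9 = 8

8


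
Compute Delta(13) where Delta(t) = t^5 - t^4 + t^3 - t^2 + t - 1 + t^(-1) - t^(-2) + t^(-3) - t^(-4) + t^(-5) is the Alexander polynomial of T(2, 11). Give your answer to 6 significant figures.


Substituting t = 13 into Delta(t) = t^5 - t^4 + t^3 - t^2 + t - 1 + t^(-1) - t^(-2) + t^(-3) - t^(-4) + t^(-5):
Term values: (371293) + (-28561) + (2197) + (-169) + (13) + (-1) + (0.0769231) + (-0.00591716) + (0.000455166) + (-3.50128e-05) + (2.69329e-06)
Sum = 344772.0714
Rounded to 6 significant figures: 344772

344772


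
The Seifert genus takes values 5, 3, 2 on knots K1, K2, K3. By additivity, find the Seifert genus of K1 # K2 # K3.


The Seifert genus is additive under connected sum.
Seifert genus(K1 # K2 # K3) = (5) + (3) + (2)
= 10

10


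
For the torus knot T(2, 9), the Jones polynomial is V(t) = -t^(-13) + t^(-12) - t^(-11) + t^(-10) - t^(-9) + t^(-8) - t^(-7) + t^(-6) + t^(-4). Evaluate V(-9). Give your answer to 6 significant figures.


Substituting t = -9 into V(t) = -t^(-13) + t^(-12) - t^(-11) + t^(-10) - t^(-9) + t^(-8) - t^(-7) + t^(-6) + t^(-4):
  (-)t^(-13) = 3.93412e-13
  (+)t^(-12) = 3.54071e-12
  (-)t^(-11) = 3.18664e-11
  (+)t^(-10) = 2.86797e-10
  (-)t^(-9) = 2.58117e-09
  (+)t^(-8) = 2.32306e-08
  (-)t^(-7) = 2.09075e-07
  (+)t^(-6) = 1.88168e-06
  (+)t^(-4) = 0.000152416
Sum = (3.93412e-13) + (3.54071e-12) + (3.18664e-11) + (2.86797e-10) + (2.58117e-09) + (2.32306e-08) + (2.09075e-07) + (1.88168e-06) + (0.000152416)
= 0.0001545326762
Rounded to 6 significant figures: 0.000154533

0.000154533


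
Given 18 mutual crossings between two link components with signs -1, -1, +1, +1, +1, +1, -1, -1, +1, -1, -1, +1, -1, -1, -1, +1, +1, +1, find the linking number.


Step 1: Count positive crossings: 9
Step 2: Count negative crossings: 9
Step 3: Sum of signs = 9 - 9 = 0
Step 4: Linking number = sum/2 = 0/2 = 0

0


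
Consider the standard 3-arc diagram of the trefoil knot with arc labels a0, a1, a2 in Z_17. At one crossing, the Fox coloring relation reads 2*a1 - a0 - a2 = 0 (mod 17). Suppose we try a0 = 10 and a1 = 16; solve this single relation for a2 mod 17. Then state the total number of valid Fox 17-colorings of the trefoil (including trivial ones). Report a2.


Step 1: Apply the given crossing relation 2*a1 - a0 - a2 = 0 (mod 17).
  a2 = 2*a1 - a0 mod 17
  a2 = 2*16 - 10 mod 17
  a2 = 32 - 10 mod 17
  a2 = 22 mod 17 = 5
Step 2: The trefoil has determinant 3.
  Number of Fox p-colorings (p prime) is p^2 if p = 3, else p.
  Since 17 does not divide 3, only trivial (constant) colorings exist.
  (So the trial a0 = 10, a1 = 16 with a0 != a1 does NOT extend to a valid coloring of the whole trefoil: the other two crossing relations require 3*(a1 - a0) = 0 (mod 17), which fails.)
  Total colorings = 17
Step 3: a2 = 5, total Fox 17-colorings = 17

5


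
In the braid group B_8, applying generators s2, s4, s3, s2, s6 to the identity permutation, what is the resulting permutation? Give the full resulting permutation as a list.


Starting with identity [1, 2, 3, 4, 5, 6, 7, 8].
Apply generators in sequence:
  After s2: [1, 3, 2, 4, 5, 6, 7, 8]
  After s4: [1, 3, 2, 5, 4, 6, 7, 8]
  After s3: [1, 3, 5, 2, 4, 6, 7, 8]
  After s2: [1, 5, 3, 2, 4, 6, 7, 8]
  After s6: [1, 5, 3, 2, 4, 7, 6, 8]
Final permutation: [1, 5, 3, 2, 4, 7, 6, 8]

[1, 5, 3, 2, 4, 7, 6, 8]


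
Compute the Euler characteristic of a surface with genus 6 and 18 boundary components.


chi = 2 - 2g - b
= 2 - 2*6 - 18
= 2 - 12 - 18 = -28

-28


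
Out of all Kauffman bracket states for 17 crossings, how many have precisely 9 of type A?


We choose which 9 of 17 crossings get A-smoothings.
C(17, 9) = 17! / (9! * 8!)
= 24310

24310


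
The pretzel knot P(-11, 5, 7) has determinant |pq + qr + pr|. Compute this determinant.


Step 1: Compute pq + qr + pr.
pq = (-11)*5 = -55
qr = 5*7 = 35
pr = (-11)*7 = -77
pq + qr + pr = -55 + 35 + (-77) = -97
Step 2: Take absolute value.
det(P(-11,5,7)) = |-97| = 97

97


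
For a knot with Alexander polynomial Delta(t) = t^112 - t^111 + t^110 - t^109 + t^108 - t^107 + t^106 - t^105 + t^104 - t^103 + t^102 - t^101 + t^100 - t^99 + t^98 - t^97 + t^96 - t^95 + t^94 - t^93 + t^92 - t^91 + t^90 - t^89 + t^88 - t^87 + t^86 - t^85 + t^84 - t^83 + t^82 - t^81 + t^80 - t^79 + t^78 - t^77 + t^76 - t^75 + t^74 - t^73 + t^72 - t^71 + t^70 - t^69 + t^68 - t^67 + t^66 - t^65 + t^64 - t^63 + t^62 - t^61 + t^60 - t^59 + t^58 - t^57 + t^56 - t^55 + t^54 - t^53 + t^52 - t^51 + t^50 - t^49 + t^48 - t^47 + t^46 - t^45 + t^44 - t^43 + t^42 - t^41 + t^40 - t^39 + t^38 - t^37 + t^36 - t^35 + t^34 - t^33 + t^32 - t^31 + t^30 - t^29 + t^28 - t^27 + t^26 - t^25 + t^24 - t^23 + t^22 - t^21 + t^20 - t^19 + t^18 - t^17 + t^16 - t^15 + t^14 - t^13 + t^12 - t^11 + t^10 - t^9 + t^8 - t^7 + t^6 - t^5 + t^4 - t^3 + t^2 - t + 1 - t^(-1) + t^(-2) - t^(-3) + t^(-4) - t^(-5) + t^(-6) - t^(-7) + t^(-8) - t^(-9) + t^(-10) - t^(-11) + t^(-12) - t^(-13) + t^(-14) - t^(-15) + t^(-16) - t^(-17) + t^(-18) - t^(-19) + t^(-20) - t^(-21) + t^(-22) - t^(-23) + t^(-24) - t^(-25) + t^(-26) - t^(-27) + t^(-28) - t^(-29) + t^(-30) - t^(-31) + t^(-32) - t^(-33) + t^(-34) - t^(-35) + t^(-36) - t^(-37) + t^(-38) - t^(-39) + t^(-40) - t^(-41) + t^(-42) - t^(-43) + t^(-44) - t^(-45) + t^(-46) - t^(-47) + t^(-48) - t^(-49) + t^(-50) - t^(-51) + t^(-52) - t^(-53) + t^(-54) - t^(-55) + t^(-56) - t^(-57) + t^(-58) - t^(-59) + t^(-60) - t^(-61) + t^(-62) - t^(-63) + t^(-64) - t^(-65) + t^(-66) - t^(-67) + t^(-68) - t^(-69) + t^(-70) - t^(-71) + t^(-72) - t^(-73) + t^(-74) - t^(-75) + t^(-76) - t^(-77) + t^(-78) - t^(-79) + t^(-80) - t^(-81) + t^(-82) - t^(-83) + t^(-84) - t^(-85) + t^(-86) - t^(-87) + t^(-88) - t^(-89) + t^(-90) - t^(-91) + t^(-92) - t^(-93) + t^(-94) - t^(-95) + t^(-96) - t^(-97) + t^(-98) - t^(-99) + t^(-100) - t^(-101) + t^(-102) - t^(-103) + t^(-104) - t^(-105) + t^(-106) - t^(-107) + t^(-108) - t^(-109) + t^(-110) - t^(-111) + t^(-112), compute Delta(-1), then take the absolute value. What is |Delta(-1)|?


Step 1: The polynomial has 225 terms with alternating signs, exponents from 112 down to -112.
Step 2: Substitute t = -1. The i-th term has coefficient (-1)^i and exponent (m-i),
  so its value is (-1)^i * (-1)^(m-i) = (-1)^m = 1 for every i.
Step 3: All 225 terms equal 1, so Delta(-1) = 225 * (1) = 225
Step 4: |Delta(-1)| = 225

225


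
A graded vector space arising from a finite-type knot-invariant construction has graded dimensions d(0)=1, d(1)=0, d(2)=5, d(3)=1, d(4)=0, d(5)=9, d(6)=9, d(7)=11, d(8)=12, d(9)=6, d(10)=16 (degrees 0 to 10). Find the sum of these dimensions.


Total dimension = d(0) + d(1) + ... + d(10)
= 1 + 0 + 5 + 1 + 0 + 9 + 9 + 11 + 12 + 6 + 16
= 70

70


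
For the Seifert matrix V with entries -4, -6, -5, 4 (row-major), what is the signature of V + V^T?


Step 1: V + V^T = [[-8, -11], [-11, 8]]
Step 2: trace = 0, det = -185
Step 3: Discriminant = 0^2 - 4*(-185) = 740
Step 4: Eigenvalues: 13.6015, -13.6015
Step 5: Signature = (# positive eigenvalues) - (# negative eigenvalues) = 0

0


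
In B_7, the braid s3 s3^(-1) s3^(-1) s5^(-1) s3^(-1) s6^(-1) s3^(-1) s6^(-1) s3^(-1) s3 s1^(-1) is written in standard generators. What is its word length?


The word length counts the number of generators (including inverses).
Listing each generator: s3, s3^(-1), s3^(-1), s5^(-1), s3^(-1), s6^(-1), s3^(-1), s6^(-1), s3^(-1), s3, s1^(-1)
There are 11 generators in this braid word.

11


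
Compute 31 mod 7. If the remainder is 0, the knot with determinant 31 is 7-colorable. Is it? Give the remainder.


Step 1: A knot is p-colorable if and only if p divides its determinant.
Step 2: Compute 31 mod 7.
31 = 4 * 7 + 3
Step 3: 31 mod 7 = 3
Step 4: The knot is 7-colorable: no

3


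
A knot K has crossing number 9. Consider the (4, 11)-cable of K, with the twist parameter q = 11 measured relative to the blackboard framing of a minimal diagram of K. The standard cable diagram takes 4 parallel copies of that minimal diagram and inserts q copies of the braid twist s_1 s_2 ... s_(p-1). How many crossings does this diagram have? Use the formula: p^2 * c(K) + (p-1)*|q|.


Step 1: Each of the c(K) crossings of the companion diagram becomes p*p = p^2 crossings among the p parallel strands, and each of the |q| twists s_1 s_2 ... s_(p-1) adds (p-1) crossings.
  Crossings = p^2 * c(K) + (p-1)*|q|
Step 2: = 4^2 * 9 + (4-1)*11
Step 3: = 16*9 + 3*11
Step 4: = 144 + 33 = 177

177


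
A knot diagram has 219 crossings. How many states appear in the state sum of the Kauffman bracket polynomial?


Each crossing contributes 2 choices (A-smoothing or B-smoothing).
Total states = 2^219 = 842498333348457493583344221469363458551160763204392890034487820288

842498333348457493583344221469363458551160763204392890034487820288


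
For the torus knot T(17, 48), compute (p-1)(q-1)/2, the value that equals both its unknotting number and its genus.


For a torus knot T(p,q), both the unknotting number and genus equal (p-1)(q-1)/2.
= (17-1)(48-1)/2
= 16*47/2
= 752/2 = 376

376


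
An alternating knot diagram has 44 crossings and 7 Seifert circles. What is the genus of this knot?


For alternating knots, g = (c - s + 1)/2.
= (44 - 7 + 1)/2
= 38/2 = 19

19


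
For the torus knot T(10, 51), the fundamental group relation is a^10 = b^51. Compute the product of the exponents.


The relation is a^10 = b^51.
Product of exponents = 10 * 51
= 510

510


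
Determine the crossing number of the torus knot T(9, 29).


For a torus knot T(p, q) with gcd(p,q)=1,
the crossing number is min(p*(q-1), q*(p-1)).
p*(q-1) = 9*28 = 252
q*(p-1) = 29*8 = 232
min(252, 232) = 232

232


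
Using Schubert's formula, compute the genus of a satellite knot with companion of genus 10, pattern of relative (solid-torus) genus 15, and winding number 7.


Schubert: g(satellite) = g_rel(pattern) + |winding| * g(companion),
where g_rel(pattern) is the genus of the pattern relative to the solid torus.
= 15 + 7 * 10
= 15 + 70 = 85

85


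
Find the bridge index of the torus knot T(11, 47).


The bridge number of T(p,q) is min(p,q).
min(11, 47) = 11

11


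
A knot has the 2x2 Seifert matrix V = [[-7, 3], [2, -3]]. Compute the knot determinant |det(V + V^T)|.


Step 1: Form V + V^T where V = [[-7, 3], [2, -3]]
  V^T = [[-7, 2], [3, -3]]
  V + V^T = [[-14, 5], [5, -6]]
Step 2: det(V + V^T) = (-14)*(-6) - 5*5
  = 84 - 25 = 59
Step 3: Knot determinant = |det(V + V^T)| = |59| = 59

59


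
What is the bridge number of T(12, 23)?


The bridge number of T(p,q) is min(p,q).
min(12, 23) = 12

12


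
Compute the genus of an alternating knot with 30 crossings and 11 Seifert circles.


For alternating knots, g = (c - s + 1)/2.
= (30 - 11 + 1)/2
= 20/2 = 10

10


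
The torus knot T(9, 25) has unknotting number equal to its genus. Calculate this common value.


For a torus knot T(p,q), both the unknotting number and genus equal (p-1)(q-1)/2.
= (9-1)(25-1)/2
= 8*24/2
= 192/2 = 96

96


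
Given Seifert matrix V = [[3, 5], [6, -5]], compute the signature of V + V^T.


Step 1: V + V^T = [[6, 11], [11, -10]]
Step 2: trace = -4, det = -181
Step 3: Discriminant = (-4)^2 - 4*(-181) = 740
Step 4: Eigenvalues: 11.6015, -15.6015
Step 5: Signature = (# positive eigenvalues) - (# negative eigenvalues) = 0

0


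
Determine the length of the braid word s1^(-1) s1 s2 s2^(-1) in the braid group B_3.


The word length counts the number of generators (including inverses).
Listing each generator: s1^(-1), s1, s2, s2^(-1)
There are 4 generators in this braid word.

4


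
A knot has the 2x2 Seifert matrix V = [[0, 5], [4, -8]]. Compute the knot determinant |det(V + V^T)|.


Step 1: Form V + V^T where V = [[0, 5], [4, -8]]
  V^T = [[0, 4], [5, -8]]
  V + V^T = [[0, 9], [9, -16]]
Step 2: det(V + V^T) = 0*(-16) - 9*9
  = 0 - 81 = -81
Step 3: Knot determinant = |det(V + V^T)| = |-81| = 81

81


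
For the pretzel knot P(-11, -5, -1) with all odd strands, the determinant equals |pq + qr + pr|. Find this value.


Step 1: Compute pq + qr + pr.
pq = (-11)*(-5) = 55
qr = (-5)*(-1) = 5
pr = (-11)*(-1) = 11
pq + qr + pr = 55 + 5 + 11 = 71
Step 2: Take absolute value.
det(P(-11,-5,-1)) = |71| = 71

71


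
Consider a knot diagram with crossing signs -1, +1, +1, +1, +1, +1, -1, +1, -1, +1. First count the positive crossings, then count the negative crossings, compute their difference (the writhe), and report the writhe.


Step 1: Count positive crossings (+1).
Positive crossings: 7
Step 2: Count negative crossings (-1).
Negative crossings: 3
Step 3: Writhe = (positive) - (negative)
w = 7 - 3 = 4
Step 4: |w| = 4, and w is positive

4


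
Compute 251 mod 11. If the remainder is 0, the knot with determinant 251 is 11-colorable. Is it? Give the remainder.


Step 1: A knot is p-colorable if and only if p divides its determinant.
Step 2: Compute 251 mod 11.
251 = 22 * 11 + 9
Step 3: 251 mod 11 = 9
Step 4: The knot is 11-colorable: no

9


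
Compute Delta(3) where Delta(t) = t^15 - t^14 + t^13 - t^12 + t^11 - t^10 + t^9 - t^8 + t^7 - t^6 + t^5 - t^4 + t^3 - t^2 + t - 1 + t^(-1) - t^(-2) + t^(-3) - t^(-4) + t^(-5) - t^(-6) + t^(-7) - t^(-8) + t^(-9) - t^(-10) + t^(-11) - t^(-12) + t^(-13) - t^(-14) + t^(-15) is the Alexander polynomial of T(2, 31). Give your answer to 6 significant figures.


Substituting t = 3 into Delta(t) = t^15 - t^14 + t^13 - t^12 + t^11 - t^10 + t^9 - t^8 + t^7 - t^6 + t^5 - t^4 + t^3 - t^2 + t - 1 + t^(-1) - t^(-2) + t^(-3) - t^(-4) + t^(-5) - t^(-6) + t^(-7) - t^(-8) + t^(-9) - t^(-10) + t^(-11) - t^(-12) + t^(-13) - t^(-14) + t^(-15):
Term values: (14348907) + (-4782969) + (1594323) + (-531441) + (177147) + (-59049) + (19683) + (-6561) + (2187) + (-729) + (243) + (-81) + (27) + (-9) + (3) + (-1) + (0.333333) + (-0.111111) + (0.037037) + (-0.0123457) + (0.00411523) + (-0.00137174) + (0.000457247) + (-0.000152416) + (5.08053e-05) + (-1.69351e-05) + (5.64503e-06) + (-1.88168e-06) + (6.27225e-07) + (-2.09075e-07) + (6.96917e-08)
Sum = 10761680.25
Rounded to 6 significant figures: 1.07617e+07

1.07617e+07


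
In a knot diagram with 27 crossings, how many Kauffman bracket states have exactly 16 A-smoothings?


We choose which 16 of 27 crossings get A-smoothings.
C(27, 16) = 27! / (16! * 11!)
= 13037895

13037895


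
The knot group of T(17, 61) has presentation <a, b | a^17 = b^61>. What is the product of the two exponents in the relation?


The relation is a^17 = b^61.
Product of exponents = 17 * 61
= 1037

1037


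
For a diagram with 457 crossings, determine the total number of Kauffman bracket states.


Each crossing contributes 2 choices (A-smoothing or B-smoothing).
Total states = 2^457 = 372141426839350727961253789638658321589064376671906846864122981980487315514059736743009817965446945567110411062408283101969716033850703872

372141426839350727961253789638658321589064376671906846864122981980487315514059736743009817965446945567110411062408283101969716033850703872


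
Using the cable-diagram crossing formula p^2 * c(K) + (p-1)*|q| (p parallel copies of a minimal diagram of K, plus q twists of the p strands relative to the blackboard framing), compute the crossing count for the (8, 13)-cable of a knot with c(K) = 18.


Step 1: Each of the c(K) crossings of the companion diagram becomes p*p = p^2 crossings among the p parallel strands, and each of the |q| twists s_1 s_2 ... s_(p-1) adds (p-1) crossings.
  Crossings = p^2 * c(K) + (p-1)*|q|
Step 2: = 8^2 * 18 + (8-1)*13
Step 3: = 64*18 + 7*13
Step 4: = 1152 + 91 = 1243

1243


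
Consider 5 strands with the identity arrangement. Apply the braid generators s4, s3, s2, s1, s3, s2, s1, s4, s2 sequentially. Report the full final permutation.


Starting with identity [1, 2, 3, 4, 5].
Apply generators in sequence:
  After s4: [1, 2, 3, 5, 4]
  After s3: [1, 2, 5, 3, 4]
  After s2: [1, 5, 2, 3, 4]
  After s1: [5, 1, 2, 3, 4]
  After s3: [5, 1, 3, 2, 4]
  After s2: [5, 3, 1, 2, 4]
  After s1: [3, 5, 1, 2, 4]
  After s4: [3, 5, 1, 4, 2]
  After s2: [3, 1, 5, 4, 2]
Final permutation: [3, 1, 5, 4, 2]

[3, 1, 5, 4, 2]


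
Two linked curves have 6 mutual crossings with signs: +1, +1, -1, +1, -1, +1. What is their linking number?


Step 1: Count positive crossings: 4
Step 2: Count negative crossings: 2
Step 3: Sum of signs = 4 - 2 = 2
Step 4: Linking number = sum/2 = 2/2 = 1

1


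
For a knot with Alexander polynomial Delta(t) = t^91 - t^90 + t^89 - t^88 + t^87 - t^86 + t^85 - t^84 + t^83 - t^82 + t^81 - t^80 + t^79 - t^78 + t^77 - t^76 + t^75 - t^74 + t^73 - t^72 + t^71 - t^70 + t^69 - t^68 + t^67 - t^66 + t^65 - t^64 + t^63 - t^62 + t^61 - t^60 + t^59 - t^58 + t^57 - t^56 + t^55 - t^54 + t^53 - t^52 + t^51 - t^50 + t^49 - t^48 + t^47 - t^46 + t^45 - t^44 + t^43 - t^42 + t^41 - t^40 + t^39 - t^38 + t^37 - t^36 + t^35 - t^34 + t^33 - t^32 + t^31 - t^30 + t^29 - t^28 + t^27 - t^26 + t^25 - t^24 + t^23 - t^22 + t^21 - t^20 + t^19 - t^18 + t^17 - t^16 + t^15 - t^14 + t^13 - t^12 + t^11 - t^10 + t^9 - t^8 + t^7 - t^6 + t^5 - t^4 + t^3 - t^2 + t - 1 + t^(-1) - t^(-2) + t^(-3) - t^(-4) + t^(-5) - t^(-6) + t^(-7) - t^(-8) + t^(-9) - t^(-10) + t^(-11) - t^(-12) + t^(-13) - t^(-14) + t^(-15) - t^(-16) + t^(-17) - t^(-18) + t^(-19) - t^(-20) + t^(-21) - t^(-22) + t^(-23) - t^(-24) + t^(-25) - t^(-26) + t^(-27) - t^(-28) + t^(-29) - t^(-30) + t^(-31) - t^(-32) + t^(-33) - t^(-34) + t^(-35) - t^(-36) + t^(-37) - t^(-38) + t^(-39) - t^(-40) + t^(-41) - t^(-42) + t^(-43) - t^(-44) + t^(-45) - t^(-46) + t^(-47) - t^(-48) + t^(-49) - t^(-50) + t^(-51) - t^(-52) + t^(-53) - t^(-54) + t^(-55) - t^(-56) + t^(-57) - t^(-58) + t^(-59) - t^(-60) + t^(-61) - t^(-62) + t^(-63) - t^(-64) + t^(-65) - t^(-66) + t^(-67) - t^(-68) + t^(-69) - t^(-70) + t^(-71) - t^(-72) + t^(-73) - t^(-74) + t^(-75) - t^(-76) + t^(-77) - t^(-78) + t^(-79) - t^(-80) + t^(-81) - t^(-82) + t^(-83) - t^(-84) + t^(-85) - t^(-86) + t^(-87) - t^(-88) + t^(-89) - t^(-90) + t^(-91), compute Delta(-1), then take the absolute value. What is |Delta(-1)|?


Step 1: The polynomial has 183 terms with alternating signs, exponents from 91 down to -91.
Step 2: Substitute t = -1. The i-th term has coefficient (-1)^i and exponent (m-i),
  so its value is (-1)^i * (-1)^(m-i) = (-1)^m = -1 for every i.
Step 3: All 183 terms equal -1, so Delta(-1) = 183 * (-1) = -183
Step 4: |Delta(-1)| = 183

183


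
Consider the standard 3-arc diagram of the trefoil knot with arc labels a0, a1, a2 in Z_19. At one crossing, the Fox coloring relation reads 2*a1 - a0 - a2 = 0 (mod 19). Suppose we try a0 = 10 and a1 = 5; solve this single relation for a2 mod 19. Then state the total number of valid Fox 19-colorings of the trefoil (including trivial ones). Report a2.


Step 1: Apply the given crossing relation 2*a1 - a0 - a2 = 0 (mod 19).
  a2 = 2*a1 - a0 mod 19
  a2 = 2*5 - 10 mod 19
  a2 = 10 - 10 mod 19
  a2 = 0 mod 19 = 0
Step 2: The trefoil has determinant 3.
  Number of Fox p-colorings (p prime) is p^2 if p = 3, else p.
  Since 19 does not divide 3, only trivial (constant) colorings exist.
  (So the trial a0 = 10, a1 = 5 with a0 != a1 does NOT extend to a valid coloring of the whole trefoil: the other two crossing relations require 3*(a1 - a0) = 0 (mod 19), which fails.)
  Total colorings = 19
Step 3: a2 = 0, total Fox 19-colorings = 19

0


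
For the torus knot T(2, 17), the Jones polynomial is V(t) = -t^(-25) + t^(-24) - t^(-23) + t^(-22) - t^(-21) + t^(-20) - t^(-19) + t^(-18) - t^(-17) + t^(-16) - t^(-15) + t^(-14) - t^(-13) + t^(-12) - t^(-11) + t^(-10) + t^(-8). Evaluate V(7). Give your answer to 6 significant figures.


Substituting t = 7 into V(t) = -t^(-25) + t^(-24) - t^(-23) + t^(-22) - t^(-21) + t^(-20) - t^(-19) + t^(-18) - t^(-17) + t^(-16) - t^(-15) + t^(-14) - t^(-13) + t^(-12) - t^(-11) + t^(-10) + t^(-8):
  (-)t^(-25) = -7.45674e-22
  (+)t^(-24) = 5.21972e-21
  (-)t^(-23) = -3.6538e-20
  (+)t^(-22) = 2.55766e-19
  (-)t^(-21) = -1.79036e-18
  (+)t^(-20) = 1.25325e-17
  (-)t^(-19) = -8.77278e-17
  (+)t^(-18) = 6.14095e-16
  (-)t^(-17) = -4.29866e-15
  (+)t^(-16) = 3.00906e-14
  (-)t^(-15) = -2.10634e-13
  (+)t^(-14) = 1.47444e-12
  (-)t^(-13) = -1.03211e-11
  (+)t^(-12) = 7.22476e-11
  (-)t^(-11) = -5.05733e-10
  (+)t^(-10) = 3.54013e-09
  (+)t^(-8) = 1.73467e-07
Sum = (-7.45674e-22) + (5.21972e-21) + (-3.6538e-20) + (2.55766e-19) + (-1.79036e-18) + (1.25325e-17) + (-8.77278e-17) + (6.14095e-16) + (-4.29866e-15) + (3.00906e-14) + (-2.10634e-13) + (1.47444e-12) + (-1.03211e-11) + (7.22476e-11) + (-5.05733e-10) + (3.54013e-09) + (1.73467e-07)
= 1.765641421e-07
Rounded to 6 significant figures: 1.76564e-07

1.76564e-07
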